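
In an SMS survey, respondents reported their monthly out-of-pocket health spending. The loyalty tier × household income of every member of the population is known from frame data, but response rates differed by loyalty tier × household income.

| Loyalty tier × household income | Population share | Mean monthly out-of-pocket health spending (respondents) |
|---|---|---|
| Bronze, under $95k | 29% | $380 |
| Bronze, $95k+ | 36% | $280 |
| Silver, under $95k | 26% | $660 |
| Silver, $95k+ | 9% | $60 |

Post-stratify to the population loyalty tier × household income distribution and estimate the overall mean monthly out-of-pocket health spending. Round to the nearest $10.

$390

Each cell contributes population-share × respondent value:
  Bronze, under $95k: 0.29 × 380 = 110.2
  Bronze, $95k+: 0.36 × 280 = 100.8
  Silver, under $95k: 0.26 × 660 = 171.6
  Silver, $95k+: 0.09 × 60 = 5.4
Post-stratified estimate = 388 → $390.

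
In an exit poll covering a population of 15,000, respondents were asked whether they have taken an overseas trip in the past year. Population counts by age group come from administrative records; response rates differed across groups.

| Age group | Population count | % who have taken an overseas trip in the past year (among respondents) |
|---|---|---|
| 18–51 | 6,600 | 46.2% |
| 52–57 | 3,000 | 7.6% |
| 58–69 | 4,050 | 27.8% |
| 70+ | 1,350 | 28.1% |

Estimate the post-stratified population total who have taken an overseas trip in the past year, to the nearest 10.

4,780

Apply each group's respondent rate to its population count:
  18–51: 6,600 × 46.2% = 3049.2
  52–57: 3,000 × 7.6% = 228
  58–69: 4,050 × 27.8% = 1125.9
  70+: 1,350 × 28.1% = 379.35
Estimated total = 4782.45 → 4,780.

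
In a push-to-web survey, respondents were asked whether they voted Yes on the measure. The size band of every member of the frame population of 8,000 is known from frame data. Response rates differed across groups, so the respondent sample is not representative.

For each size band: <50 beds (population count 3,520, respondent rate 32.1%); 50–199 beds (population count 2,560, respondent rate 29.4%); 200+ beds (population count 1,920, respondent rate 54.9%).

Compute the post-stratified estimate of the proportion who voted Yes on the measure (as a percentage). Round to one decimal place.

Post-stratification weights by population share, not respondent share:
  <50 beds: (3,520/8,000) × 32.1 = 14.124
  50–199 beds: (2,560/8,000) × 29.4 = 9.408
  200+ beds: (1,920/8,000) × 54.9 = 13.176
Post-stratified estimate = 36.708 → 36.7%.

36.7%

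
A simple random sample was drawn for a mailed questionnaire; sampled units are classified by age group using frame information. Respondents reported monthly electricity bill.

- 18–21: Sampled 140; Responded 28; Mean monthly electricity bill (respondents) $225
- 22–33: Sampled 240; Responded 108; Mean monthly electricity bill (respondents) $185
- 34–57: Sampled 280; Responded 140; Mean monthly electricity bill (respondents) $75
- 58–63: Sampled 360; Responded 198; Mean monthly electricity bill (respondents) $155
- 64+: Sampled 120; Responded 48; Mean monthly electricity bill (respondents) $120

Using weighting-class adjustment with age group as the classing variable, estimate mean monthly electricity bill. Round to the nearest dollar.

$147

Class response rates: 18–21 28/140 = 20%, 22–33 108/240 = 45%, 34–57 140/280 = 50%, 58–63 198/360 = 55%, 64+ 48/120 = 40%.
Weighting each respondent by the inverse class response rate inflates each class back to its sampled size, so the class weight is n_sampled:
  18–21: 140 × 225 = 31,500
  22–33: 240 × 185 = 44,400
  34–57: 280 × 75 = 21,000
  58–63: 360 × 155 = 55,800
  64+: 120 × 120 = 14,400
Adjusted estimate = 167,100 / 1,140 = 146.579 → $147.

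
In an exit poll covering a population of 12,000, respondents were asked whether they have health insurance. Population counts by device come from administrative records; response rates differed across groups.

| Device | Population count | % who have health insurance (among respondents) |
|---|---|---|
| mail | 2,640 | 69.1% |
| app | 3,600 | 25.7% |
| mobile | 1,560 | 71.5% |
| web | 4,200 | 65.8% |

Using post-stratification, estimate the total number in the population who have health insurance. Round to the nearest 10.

6,630

Apply each group's respondent rate to its population count:
  mail: 2,640 × 69.1% = 1824.24
  app: 3,600 × 25.7% = 925.2
  mobile: 1,560 × 71.5% = 1115.4
  web: 4,200 × 65.8% = 2763.6
Estimated total = 6628.44 → 6,630.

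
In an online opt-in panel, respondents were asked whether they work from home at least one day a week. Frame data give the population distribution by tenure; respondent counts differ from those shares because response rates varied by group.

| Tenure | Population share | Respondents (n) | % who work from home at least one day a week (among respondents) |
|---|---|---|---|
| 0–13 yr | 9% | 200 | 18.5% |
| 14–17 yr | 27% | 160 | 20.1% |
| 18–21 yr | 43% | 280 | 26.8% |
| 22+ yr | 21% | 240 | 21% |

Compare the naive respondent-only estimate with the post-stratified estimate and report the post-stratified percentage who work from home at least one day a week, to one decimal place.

23.0%

Naive respondent-only estimate (weights = respondent counts):
  (200/880)×18.5 + (160/880)×20.1 + (280/880)×26.8 + (240/880)×21 = 22.1136%
Post-stratified estimate weights by population shares:
  0.09×18.5 + 0.27×20.1 + 0.43×26.8 + 0.21×21 = 23.026%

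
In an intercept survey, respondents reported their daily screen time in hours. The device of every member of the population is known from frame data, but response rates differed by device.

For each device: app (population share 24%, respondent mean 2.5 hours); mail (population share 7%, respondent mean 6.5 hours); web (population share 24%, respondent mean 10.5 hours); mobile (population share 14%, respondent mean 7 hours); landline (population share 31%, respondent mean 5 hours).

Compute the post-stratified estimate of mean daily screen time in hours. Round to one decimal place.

6.1

Reweight to the known device distribution:
  app: 0.24 × 2.5 = 0.6
  mail: 0.07 × 6.5 = 0.455
  web: 0.24 × 10.5 = 2.52
  mobile: 0.14 × 7 = 0.98
  landline: 0.31 × 5 = 1.55
Post-stratified estimate = 6.105 → 6.1.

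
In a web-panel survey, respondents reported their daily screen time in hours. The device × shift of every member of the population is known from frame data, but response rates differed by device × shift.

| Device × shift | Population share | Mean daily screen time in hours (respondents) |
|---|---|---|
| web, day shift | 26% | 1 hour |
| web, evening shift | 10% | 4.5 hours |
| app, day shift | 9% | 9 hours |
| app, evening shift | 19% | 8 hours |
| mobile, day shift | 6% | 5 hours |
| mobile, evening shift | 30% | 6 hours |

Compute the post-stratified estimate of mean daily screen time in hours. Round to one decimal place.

5.1

Weight each group's respondent value by its population share:
  web, day shift: 0.26 × 1 = 0.26
  web, evening shift: 0.1 × 4.5 = 0.45
  app, day shift: 0.09 × 9 = 0.81
  app, evening shift: 0.19 × 8 = 1.52
  mobile, day shift: 0.06 × 5 = 0.3
  mobile, evening shift: 0.3 × 6 = 1.8
Post-stratified estimate = 5.14 → 5.1.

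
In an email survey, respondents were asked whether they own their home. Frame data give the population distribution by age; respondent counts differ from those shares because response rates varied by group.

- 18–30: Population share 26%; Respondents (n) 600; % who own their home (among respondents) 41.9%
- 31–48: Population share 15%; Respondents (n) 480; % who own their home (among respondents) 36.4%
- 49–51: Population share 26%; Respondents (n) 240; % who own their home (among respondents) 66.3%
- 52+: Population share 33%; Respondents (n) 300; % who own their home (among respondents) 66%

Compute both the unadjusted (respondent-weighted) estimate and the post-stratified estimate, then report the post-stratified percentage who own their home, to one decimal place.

55.4%

Naive respondent-only estimate (weights = respondent counts):
  (600/1620)×41.9 + (480/1620)×36.4 + (240/1620)×66.3 + (300/1620)×66 = 48.3481%
Reweighting by population age shares:
  0.26×41.9 + 0.15×36.4 + 0.26×66.3 + 0.33×66 = 55.372%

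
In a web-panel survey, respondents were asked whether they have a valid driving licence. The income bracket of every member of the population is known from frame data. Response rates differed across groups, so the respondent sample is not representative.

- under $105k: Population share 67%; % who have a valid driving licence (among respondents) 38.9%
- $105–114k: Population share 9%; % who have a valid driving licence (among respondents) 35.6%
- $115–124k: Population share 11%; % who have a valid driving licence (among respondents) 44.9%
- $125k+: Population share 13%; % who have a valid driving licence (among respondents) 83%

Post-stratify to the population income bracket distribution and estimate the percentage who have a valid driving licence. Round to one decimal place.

45.0%

Post-stratification weights by population share, not respondent share:
  under $105k: 0.67 × 38.9 = 26.063
  $105–114k: 0.09 × 35.6 = 3.204
  $115–124k: 0.11 × 44.9 = 4.939
  $125k+: 0.13 × 83 = 10.79
Post-stratified estimate = 44.996 → 45.0%.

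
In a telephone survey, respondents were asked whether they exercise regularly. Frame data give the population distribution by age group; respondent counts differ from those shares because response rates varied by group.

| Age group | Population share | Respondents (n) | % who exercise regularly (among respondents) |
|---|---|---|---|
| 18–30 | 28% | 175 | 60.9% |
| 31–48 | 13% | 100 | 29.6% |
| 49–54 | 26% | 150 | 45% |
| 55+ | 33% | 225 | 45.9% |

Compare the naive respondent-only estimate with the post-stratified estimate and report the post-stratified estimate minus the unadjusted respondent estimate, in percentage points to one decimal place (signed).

Unadjusted (pooled respondent) estimate weights by respondent counts:
  (175/650)×60.9 + (100/650)×29.6 + (150/650)×45 + (225/650)×45.9 = 47.2231%
Reweighting by population age group shares:
  0.28×60.9 + 0.13×29.6 + 0.26×45 + 0.33×45.9 = 47.747%
Difference = 47.747 − 47.2231 = 0.5239 pp.

+0.5 percentage points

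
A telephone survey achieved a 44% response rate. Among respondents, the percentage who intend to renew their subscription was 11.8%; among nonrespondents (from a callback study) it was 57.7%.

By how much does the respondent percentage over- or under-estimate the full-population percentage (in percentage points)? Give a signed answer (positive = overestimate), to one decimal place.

Nonresponse fraction = 1 − 0.44 = 0.56.
Bias = (nonresponse fraction) × (respondent percentage − nonrespondent percentage)
     = 0.56 × (11.8 − 57.7) = 0.56 × -45.9 = -25.704.

-25.7 percentage points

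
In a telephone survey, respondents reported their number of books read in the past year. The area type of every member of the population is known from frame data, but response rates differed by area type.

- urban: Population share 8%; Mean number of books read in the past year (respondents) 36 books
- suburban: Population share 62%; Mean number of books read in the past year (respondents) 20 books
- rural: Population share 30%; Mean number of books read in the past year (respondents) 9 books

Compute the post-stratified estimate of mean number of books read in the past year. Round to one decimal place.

18.0

Reweight to the known area type distribution:
  urban: 0.08 × 36 = 2.88
  suburban: 0.62 × 20 = 12.4
  rural: 0.3 × 9 = 2.7
Post-stratified estimate = 17.98 → 18.0.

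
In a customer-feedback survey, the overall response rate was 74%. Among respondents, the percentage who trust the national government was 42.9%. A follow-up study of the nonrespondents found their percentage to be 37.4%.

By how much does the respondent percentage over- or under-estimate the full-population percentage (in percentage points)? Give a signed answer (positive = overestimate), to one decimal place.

+1.4 percentage points

Nonresponse fraction = 1 − 0.74 = 0.26.
Bias = (nonresponse fraction) × (respondent percentage − nonrespondent percentage)
     = 0.26 × (42.9 − 37.4) = 0.26 × 5.5 = 1.43.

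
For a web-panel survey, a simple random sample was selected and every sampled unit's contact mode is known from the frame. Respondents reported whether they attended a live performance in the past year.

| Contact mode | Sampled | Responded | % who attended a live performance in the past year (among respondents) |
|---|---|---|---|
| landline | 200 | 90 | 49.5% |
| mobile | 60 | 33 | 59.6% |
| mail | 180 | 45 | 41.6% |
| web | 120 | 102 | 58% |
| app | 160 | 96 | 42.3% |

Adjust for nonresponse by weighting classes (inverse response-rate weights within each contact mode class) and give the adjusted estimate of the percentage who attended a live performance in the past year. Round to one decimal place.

Response rates by class: landline 90/200 = 45%, mobile 33/60 = 55%, mail 45/180 = 25%, web 102/120 = 85%, app 96/160 = 60%.
Inverse-response-rate weighting restores each class to its sampled count, so class totals weight by n_sampled:
  landline: 200 × 49.5 = 9900
  mobile: 60 × 59.6 = 3576
  mail: 180 × 41.6 = 7488
  web: 120 × 58 = 6960
  app: 160 × 42.3 = 6768
Adjusted estimate = 34,692 / 720 = 48.1833 → 48.2%.

48.2%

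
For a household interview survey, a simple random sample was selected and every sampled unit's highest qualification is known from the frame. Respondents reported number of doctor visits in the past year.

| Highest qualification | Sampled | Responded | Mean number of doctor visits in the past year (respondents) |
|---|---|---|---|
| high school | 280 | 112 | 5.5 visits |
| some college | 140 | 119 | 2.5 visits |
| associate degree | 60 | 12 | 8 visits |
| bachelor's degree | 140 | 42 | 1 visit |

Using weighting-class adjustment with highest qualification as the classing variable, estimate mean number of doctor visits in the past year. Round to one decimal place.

4.0

Response rates by class: high school 112/280 = 40%, some college 119/140 = 85%, associate degree 12/60 = 20%, bachelor's degree 42/140 = 30%.
Inverse-response-rate weighting restores each class to its sampled count, so class totals weight by n_sampled:
  high school: 280 × 5.5 = 1540
  some college: 140 × 2.5 = 350
  associate degree: 60 × 8 = 480
  bachelor's degree: 140 × 1 = 140
Adjusted estimate = 2510 / 620 = 4.04839 → 4.0.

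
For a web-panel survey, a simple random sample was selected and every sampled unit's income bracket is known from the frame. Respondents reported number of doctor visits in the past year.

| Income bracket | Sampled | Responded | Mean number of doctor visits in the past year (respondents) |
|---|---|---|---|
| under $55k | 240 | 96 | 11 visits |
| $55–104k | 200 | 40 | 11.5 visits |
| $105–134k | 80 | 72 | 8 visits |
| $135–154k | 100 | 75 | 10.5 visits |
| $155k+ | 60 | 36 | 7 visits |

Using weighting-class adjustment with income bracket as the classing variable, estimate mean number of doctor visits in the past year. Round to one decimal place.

Class response rates: under $55k 96/240 = 40%, $55–104k 40/200 = 20%, $105–134k 72/80 = 90%, $135–154k 75/100 = 75%, $155k+ 36/60 = 60%.
Weighting each respondent by the inverse class response rate inflates each class back to its sampled size, so the class weight is n_sampled:
  under $55k: 240 × 11 = 2640
  $55–104k: 200 × 11.5 = 2300
  $105–134k: 80 × 8 = 640
  $135–154k: 100 × 10.5 = 1050
  $155k+: 60 × 7 = 420
Adjusted estimate = 7050 / 680 = 10.3676 → 10.4.

10.4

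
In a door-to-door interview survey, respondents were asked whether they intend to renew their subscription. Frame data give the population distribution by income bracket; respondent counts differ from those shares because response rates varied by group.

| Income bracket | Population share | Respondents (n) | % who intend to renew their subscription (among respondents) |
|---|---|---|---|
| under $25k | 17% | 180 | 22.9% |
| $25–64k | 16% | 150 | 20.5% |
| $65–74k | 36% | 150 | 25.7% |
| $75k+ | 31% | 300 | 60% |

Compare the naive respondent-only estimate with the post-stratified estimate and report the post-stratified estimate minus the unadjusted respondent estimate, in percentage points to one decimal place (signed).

Unadjusted (pooled respondent) estimate weights by respondent counts:
  (180/780)×22.9 + (150/780)×20.5 + (150/780)×25.7 + (300/780)×60 = 37.2462%
Post-stratifying to population shares instead:
  0.17×22.9 + 0.16×20.5 + 0.36×25.7 + 0.31×60 = 35.025%
Difference = 35.025 − 37.2462 = -2.2212 pp.

-2.2 percentage points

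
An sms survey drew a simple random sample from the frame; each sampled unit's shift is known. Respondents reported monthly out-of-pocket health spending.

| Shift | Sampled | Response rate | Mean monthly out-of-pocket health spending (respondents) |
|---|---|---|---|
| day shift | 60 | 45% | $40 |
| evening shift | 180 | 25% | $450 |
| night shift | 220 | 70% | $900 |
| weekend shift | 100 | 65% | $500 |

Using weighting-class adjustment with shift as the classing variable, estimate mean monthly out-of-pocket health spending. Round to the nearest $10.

Weighting each respondent by the inverse class response rate inflates each class back to its sampled size, so the class weight is n_sampled:
  day shift: 60 × 40 = 2400
  evening shift: 180 × 450 = 81,000
  night shift: 220 × 900 = 198,000
  weekend shift: 100 × 500 = 50,000
Adjusted estimate = 331,400 / 560 = 591.786 → $590.

$590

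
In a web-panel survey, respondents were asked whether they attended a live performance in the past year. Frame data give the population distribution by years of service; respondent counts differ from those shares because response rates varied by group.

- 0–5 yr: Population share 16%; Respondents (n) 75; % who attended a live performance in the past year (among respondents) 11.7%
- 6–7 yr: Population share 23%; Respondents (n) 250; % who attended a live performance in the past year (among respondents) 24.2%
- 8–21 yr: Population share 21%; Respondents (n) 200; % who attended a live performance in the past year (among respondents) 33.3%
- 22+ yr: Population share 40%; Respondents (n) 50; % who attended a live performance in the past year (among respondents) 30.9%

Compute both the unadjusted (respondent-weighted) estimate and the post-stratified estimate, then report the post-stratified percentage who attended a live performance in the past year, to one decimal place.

26.8%

Without adjustment, the pooled respondent share is:
  (75/575)×11.7 + (250/575)×24.2 + (200/575)×33.3 + (50/575)×30.9 = 26.3174%
Reweighting by population years of service shares:
  0.16×11.7 + 0.23×24.2 + 0.21×33.3 + 0.4×30.9 = 26.791%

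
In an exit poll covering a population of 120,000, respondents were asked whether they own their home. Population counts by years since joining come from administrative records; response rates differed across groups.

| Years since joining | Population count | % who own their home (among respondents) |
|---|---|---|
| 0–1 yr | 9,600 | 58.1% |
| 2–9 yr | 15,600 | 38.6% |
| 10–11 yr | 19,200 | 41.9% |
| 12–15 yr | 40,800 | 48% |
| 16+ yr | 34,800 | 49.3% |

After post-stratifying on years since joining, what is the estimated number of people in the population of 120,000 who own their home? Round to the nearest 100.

56,400

Apply each group's respondent rate to its population count:
  0–1 yr: 9,600 × 58.1% = 5577.6
  2–9 yr: 15,600 × 38.6% = 6021.6
  10–11 yr: 19,200 × 41.9% = 8044.8
  12–15 yr: 40,800 × 48% = 19,584
  16+ yr: 34,800 × 49.3% = 17156.4
Estimated total = 56384.4 → 56,400.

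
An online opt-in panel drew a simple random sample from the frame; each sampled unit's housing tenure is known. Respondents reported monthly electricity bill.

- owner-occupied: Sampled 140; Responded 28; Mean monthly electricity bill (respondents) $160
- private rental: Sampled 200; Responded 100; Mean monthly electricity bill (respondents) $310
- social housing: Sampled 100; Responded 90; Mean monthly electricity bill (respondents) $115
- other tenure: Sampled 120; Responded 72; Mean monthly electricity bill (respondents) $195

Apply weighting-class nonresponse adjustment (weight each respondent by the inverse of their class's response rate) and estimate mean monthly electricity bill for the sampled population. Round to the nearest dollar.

Response rates by class: owner-occupied 28/140 = 20%, private rental 100/200 = 50%, social housing 90/100 = 90%, other tenure 72/120 = 60%.
Each respondent's weight = sampled/responded in their class; summing within a class gives n_sampled, so:
  owner-occupied: 140 × 160 = 22,400
  private rental: 200 × 310 = 62,000
  social housing: 100 × 115 = 11,500
  other tenure: 120 × 195 = 23,400
Adjusted estimate = 119,300 / 560 = 213.036 → $213.

$213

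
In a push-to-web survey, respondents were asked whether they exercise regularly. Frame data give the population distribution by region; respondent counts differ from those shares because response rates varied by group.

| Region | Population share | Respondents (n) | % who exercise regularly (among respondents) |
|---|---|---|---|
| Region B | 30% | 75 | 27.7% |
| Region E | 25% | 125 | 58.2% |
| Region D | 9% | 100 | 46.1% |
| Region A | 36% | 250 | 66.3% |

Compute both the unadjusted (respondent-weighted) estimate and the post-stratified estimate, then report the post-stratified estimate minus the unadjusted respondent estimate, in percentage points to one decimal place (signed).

Naive respondent-only estimate (weights = respondent counts):
  (75/550)×27.7 + (125/550)×58.2 + (100/550)×46.1 + (250/550)×66.3 = 55.5227%
Post-stratified estimate weights by population shares:
  0.3×27.7 + 0.25×58.2 + 0.09×46.1 + 0.36×66.3 = 50.877%
Difference = 50.877 − 55.5227 = -4.6457 pp.

-4.6 percentage points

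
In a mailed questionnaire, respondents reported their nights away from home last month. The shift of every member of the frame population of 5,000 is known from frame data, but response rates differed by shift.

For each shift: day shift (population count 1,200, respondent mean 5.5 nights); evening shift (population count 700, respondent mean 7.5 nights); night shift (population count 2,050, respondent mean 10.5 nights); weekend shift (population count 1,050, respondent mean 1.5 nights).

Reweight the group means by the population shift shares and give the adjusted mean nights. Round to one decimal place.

7.0

Weight each group's respondent value by its population share:
  day shift: (1,200/5,000) × 5.5 = 1.32
  evening shift: (700/5,000) × 7.5 = 1.05
  night shift: (2,050/5,000) × 10.5 = 4.305
  weekend shift: (1,050/5,000) × 1.5 = 0.315
Post-stratified estimate = 6.99 → 7.0.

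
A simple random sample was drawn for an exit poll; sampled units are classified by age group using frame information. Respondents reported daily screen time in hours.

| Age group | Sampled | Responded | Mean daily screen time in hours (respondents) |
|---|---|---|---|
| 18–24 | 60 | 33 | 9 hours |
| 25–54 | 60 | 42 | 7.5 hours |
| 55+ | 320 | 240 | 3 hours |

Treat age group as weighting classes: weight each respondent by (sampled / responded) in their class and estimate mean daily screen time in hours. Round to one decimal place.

Class response rates: 18–24 33/60 = 55%, 25–54 42/60 = 70%, 55+ 240/320 = 75%.
Each respondent's weight = sampled/responded in their class; summing within a class gives n_sampled, so:
  18–24: 60 × 9 = 540
  25–54: 60 × 7.5 = 450
  55+: 320 × 3 = 960
Adjusted estimate = 1950 / 440 = 4.43182 → 4.4.

4.4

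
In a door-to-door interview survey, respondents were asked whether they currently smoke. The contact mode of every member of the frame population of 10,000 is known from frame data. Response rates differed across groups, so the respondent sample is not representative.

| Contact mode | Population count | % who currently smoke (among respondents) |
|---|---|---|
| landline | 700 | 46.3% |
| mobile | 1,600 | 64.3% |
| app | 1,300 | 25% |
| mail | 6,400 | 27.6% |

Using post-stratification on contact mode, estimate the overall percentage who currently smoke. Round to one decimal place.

34.4%

Each cell contributes population-share × respondent value:
  landline: (700/10,000) × 46.3 = 3.241
  mobile: (1,600/10,000) × 64.3 = 10.288
  app: (1,300/10,000) × 25 = 3.25
  mail: (6,400/10,000) × 27.6 = 17.664
Post-stratified estimate = 34.443 → 34.4%.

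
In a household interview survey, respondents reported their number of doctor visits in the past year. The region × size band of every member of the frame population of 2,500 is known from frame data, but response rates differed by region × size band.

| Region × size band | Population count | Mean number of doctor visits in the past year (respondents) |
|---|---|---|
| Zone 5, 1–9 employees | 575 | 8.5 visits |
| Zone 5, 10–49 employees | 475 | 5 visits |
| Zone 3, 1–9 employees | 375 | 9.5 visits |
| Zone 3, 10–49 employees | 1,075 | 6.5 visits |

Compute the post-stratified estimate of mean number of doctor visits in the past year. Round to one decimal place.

Each cell contributes population-share × respondent value:
  Zone 5, 1–9 employees: (575/2,500) × 8.5 = 1.955
  Zone 5, 10–49 employees: (475/2,500) × 5 = 0.95
  Zone 3, 1–9 employees: (375/2,500) × 9.5 = 1.425
  Zone 3, 10–49 employees: (1,075/2,500) × 6.5 = 2.795
Post-stratified estimate = 7.125 → 7.1.

7.1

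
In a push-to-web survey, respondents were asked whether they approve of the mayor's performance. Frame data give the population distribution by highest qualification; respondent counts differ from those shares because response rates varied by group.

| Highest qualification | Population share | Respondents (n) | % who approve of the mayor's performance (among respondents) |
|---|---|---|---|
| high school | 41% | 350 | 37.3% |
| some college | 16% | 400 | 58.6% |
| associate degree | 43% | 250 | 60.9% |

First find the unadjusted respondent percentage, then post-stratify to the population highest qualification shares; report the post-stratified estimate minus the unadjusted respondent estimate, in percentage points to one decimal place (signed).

-0.9 percentage points

Unadjusted (pooled respondent) estimate weights by respondent counts:
  (350/1000)×37.3 + (400/1000)×58.6 + (250/1000)×60.9 = 51.72%
Post-stratifying to population shares instead:
  0.41×37.3 + 0.16×58.6 + 0.43×60.9 = 50.856%
Difference = 50.856 − 51.72 = -0.864 pp.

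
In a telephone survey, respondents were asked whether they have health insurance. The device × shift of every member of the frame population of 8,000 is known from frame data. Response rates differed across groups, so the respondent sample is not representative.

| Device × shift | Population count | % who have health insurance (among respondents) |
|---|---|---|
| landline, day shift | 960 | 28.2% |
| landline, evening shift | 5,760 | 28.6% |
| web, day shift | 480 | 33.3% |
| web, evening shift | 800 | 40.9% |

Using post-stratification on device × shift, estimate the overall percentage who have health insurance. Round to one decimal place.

30.1%

Post-stratification weights by population share, not respondent share:
  landline, day shift: (960/8,000) × 28.2 = 3.384
  landline, evening shift: (5,760/8,000) × 28.6 = 20.592
  web, day shift: (480/8,000) × 33.3 = 1.998
  web, evening shift: (800/8,000) × 40.9 = 4.09
Post-stratified estimate = 30.064 → 30.1%.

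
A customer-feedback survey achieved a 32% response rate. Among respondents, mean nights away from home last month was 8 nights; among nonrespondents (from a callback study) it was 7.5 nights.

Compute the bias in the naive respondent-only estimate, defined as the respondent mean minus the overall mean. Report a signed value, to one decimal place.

Nonresponse fraction = 1 − 0.32 = 0.68.
Bias = (nonresponse fraction) × (respondent mean − nonrespondent mean)
     = 0.68 × (8 − 7.5) = 0.68 × 0.5 = 0.34.

+0.3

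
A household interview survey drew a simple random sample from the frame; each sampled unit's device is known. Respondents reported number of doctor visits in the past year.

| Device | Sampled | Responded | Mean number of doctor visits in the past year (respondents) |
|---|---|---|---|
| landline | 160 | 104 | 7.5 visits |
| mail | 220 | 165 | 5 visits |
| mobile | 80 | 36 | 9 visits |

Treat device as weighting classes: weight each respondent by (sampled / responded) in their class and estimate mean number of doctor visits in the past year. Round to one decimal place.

6.6

Response rates by class: landline 104/160 = 65%, mail 165/220 = 75%, mobile 36/80 = 45%.
Inverse-response-rate weighting restores each class to its sampled count, so class totals weight by n_sampled:
  landline: 160 × 7.5 = 1200
  mail: 220 × 5 = 1100
  mobile: 80 × 9 = 720
Adjusted estimate = 3020 / 460 = 6.56522 → 6.6.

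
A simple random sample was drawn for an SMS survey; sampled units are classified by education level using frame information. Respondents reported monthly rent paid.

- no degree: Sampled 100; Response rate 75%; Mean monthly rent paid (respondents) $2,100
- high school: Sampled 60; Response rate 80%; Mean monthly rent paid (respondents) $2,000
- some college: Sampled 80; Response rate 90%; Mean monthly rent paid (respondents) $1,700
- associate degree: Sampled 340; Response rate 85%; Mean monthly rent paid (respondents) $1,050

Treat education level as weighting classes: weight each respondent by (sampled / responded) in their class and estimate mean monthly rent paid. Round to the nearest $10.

$1,420

Inverse-response-rate weighting restores each class to its sampled count, so class totals weight by n_sampled:
  no degree: 100 × 2100 = 210,000
  high school: 60 × 2000 = 120,000
  some college: 80 × 1700 = 136,000
  associate degree: 340 × 1050 = 357,000
Adjusted estimate = 823,000 / 580 = 1418.97 → $1,420.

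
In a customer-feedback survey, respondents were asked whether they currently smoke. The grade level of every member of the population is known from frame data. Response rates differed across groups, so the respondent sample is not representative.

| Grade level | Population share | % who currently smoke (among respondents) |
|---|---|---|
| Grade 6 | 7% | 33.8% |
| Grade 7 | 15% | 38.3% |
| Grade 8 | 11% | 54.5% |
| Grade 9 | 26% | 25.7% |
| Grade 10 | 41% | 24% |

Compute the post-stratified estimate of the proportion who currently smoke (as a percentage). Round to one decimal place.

Each cell contributes population-share × respondent value:
  Grade 6: 0.07 × 33.8 = 2.366
  Grade 7: 0.15 × 38.3 = 5.745
  Grade 8: 0.11 × 54.5 = 5.995
  Grade 9: 0.26 × 25.7 = 6.682
  Grade 10: 0.41 × 24 = 9.84
Post-stratified estimate = 30.628 → 30.6%.

30.6%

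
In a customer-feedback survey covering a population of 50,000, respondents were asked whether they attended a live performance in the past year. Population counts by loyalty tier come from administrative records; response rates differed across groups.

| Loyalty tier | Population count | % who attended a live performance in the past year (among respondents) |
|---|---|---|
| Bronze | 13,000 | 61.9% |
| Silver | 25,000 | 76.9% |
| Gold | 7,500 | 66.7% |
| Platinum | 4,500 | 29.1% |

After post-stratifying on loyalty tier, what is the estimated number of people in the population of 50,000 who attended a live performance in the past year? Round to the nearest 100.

Apply each group's respondent rate to its population count:
  Bronze: 13,000 × 61.9% = 8047
  Silver: 25,000 × 76.9% = 19,225
  Gold: 7,500 × 66.7% = 5002.5
  Platinum: 4,500 × 29.1% = 1309.5
Estimated total = 33,584 → 33,600.

33,600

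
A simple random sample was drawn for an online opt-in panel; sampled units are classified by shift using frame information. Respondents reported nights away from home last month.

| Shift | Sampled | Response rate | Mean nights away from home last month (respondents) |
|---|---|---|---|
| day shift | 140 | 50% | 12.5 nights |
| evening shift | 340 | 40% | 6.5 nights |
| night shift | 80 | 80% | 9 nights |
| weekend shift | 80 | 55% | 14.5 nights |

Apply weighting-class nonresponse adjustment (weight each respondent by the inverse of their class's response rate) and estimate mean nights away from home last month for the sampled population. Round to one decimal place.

9.1

Each respondent's weight = sampled/responded in their class; summing within a class gives n_sampled, so:
  day shift: 140 × 12.5 = 1750
  evening shift: 340 × 6.5 = 2210
  night shift: 80 × 9 = 720
  weekend shift: 80 × 14.5 = 1160
Adjusted estimate = 5840 / 640 = 9.125 → 9.1.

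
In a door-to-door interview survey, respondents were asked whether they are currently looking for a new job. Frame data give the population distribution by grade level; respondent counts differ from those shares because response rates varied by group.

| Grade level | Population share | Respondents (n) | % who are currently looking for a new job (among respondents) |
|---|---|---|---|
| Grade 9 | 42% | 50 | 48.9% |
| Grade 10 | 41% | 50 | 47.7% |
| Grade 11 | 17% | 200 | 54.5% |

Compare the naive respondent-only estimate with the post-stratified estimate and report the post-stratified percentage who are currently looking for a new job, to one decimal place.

Naive respondent-only estimate (weights = respondent counts):
  (50/300)×48.9 + (50/300)×47.7 + (200/300)×54.5 = 52.4333%
Post-stratifying to population shares instead:
  0.42×48.9 + 0.41×47.7 + 0.17×54.5 = 49.36%

49.4%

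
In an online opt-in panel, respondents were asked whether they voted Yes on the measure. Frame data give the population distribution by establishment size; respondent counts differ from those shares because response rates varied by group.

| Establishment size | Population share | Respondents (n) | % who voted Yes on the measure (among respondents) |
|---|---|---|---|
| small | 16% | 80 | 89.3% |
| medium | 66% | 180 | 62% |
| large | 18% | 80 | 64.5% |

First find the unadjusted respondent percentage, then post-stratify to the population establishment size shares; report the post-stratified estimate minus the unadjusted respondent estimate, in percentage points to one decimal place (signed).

-2.2 percentage points

Without adjustment, the pooled respondent share is:
  (80/340)×89.3 + (180/340)×62 + (80/340)×64.5 = 69.0118%
Post-stratifying to population shares instead:
  0.16×89.3 + 0.66×62 + 0.18×64.5 = 66.818%
Difference = 66.818 − 69.0118 = -2.1938 pp.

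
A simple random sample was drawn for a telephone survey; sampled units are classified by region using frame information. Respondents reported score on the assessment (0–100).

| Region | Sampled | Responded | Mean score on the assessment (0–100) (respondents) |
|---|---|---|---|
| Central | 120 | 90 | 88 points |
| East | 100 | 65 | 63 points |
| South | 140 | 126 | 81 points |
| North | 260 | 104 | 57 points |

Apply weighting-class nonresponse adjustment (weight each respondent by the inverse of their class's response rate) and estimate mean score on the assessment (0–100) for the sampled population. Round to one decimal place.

69.4

Response rates by class: Central 90/120 = 75%, East 65/100 = 65%, South 126/140 = 90%, North 104/260 = 40%.
Inverse-response-rate weighting restores each class to its sampled count, so class totals weight by n_sampled:
  Central: 120 × 88 = 10,560
  East: 100 × 63 = 6300
  South: 140 × 81 = 11,340
  North: 260 × 57 = 14,820
Adjusted estimate = 43,020 / 620 = 69.3871 → 69.4.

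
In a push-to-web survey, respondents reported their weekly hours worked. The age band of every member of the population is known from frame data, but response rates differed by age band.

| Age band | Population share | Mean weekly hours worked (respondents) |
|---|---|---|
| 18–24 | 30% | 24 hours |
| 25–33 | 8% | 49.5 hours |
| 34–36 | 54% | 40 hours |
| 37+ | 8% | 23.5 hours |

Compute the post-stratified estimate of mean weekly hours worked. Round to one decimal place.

Reweight to the known age band distribution:
  18–24: 0.3 × 24 = 7.2
  25–33: 0.08 × 49.5 = 3.96
  34–36: 0.54 × 40 = 21.6
  37+: 0.08 × 23.5 = 1.88
Post-stratified estimate = 34.64 → 34.6.

34.6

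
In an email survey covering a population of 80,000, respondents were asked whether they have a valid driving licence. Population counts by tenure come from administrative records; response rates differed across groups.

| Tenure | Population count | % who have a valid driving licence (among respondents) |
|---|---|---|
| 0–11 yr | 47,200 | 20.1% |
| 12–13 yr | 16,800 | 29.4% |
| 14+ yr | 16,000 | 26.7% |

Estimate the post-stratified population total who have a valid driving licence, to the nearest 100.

18,700

Estimated count per cell = population count × respondent percentage:
  0–11 yr: 47,200 × 20.1% = 9487.2
  12–13 yr: 16,800 × 29.4% = 4939.2
  14+ yr: 16,000 × 26.7% = 4272
Estimated total = 18698.4 → 18,700.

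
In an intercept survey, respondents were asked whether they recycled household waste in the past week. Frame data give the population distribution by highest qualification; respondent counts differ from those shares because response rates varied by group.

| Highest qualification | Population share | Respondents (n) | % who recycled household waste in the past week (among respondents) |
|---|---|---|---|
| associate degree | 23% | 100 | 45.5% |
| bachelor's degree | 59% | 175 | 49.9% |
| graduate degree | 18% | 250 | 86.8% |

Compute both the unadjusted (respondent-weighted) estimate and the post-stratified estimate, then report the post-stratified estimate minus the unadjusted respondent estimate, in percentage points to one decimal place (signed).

-11.1 percentage points

Without adjustment, the pooled respondent share is:
  (100/525)×45.5 + (175/525)×49.9 + (250/525)×86.8 = 66.6333%
Reweighting by population highest qualification shares:
  0.23×45.5 + 0.59×49.9 + 0.18×86.8 = 55.53%
Difference = 55.53 − 66.6333 = -11.1033 pp.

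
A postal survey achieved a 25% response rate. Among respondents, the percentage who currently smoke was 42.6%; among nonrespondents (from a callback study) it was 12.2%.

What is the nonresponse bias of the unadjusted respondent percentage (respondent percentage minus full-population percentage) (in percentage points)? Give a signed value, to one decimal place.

Nonresponse fraction = 1 − 0.25 = 0.75.
Bias = (nonresponse fraction) × (respondent percentage − nonrespondent percentage)
     = 0.75 × (42.6 − 12.2) = 0.75 × 30.4 = 22.8.

+22.8 percentage points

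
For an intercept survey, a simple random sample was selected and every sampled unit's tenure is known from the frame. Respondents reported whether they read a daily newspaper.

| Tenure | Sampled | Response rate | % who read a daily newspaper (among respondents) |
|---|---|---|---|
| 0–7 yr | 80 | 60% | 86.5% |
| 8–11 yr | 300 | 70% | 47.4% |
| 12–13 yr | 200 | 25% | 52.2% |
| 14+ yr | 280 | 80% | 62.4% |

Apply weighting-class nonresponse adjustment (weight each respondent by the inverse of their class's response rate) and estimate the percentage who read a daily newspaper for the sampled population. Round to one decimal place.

Inverse-response-rate weighting restores each class to its sampled count, so class totals weight by n_sampled:
  0–7 yr: 80 × 86.5 = 6920
  8–11 yr: 300 × 47.4 = 14,220
  12–13 yr: 200 × 52.2 = 10,440
  14+ yr: 280 × 62.4 = 17,472
Adjusted estimate = 49,052 / 860 = 57.0372 → 57.0%.

57.0%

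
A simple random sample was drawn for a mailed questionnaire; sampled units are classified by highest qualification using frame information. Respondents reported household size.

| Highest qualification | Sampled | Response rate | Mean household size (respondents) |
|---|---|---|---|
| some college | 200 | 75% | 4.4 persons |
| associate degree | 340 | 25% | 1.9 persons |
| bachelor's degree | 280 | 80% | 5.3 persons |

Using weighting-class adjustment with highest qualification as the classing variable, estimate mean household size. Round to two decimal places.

3.67

Weighting each respondent by the inverse class response rate inflates each class back to its sampled size, so the class weight is n_sampled:
  some college: 200 × 4.4 = 880
  associate degree: 340 × 1.9 = 646
  bachelor's degree: 280 × 5.3 = 1484
Adjusted estimate = 3010 / 820 = 3.67073 → 3.67.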